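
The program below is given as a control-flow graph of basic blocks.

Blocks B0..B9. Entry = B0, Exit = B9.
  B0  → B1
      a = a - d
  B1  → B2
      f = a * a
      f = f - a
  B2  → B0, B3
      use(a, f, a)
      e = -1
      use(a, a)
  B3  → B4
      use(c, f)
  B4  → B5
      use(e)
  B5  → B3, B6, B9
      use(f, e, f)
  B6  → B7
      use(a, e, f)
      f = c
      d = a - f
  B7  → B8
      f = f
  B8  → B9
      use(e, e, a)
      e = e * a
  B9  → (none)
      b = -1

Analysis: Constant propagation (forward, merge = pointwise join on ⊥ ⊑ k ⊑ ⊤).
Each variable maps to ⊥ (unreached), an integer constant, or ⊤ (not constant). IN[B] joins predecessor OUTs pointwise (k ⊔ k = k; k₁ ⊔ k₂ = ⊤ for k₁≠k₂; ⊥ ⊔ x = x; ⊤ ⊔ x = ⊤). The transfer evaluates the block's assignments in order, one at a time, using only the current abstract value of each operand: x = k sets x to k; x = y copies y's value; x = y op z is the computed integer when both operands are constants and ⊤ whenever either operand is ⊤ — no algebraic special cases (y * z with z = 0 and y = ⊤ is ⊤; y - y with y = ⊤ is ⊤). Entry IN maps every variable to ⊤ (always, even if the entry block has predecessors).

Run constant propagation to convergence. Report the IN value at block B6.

Answer: {a: ⊤, b: ⊤, c: ⊤, d: ⊤, e: -1, f: ⊤}

Trace:
Converged values:
  B0:  IN=(all ⊤)  OUT=(all ⊤)
  B1:  IN=(all ⊤)  OUT=(all ⊤)
  B2:  IN=(all ⊤)  OUT={e:-1; rest ⊤}
  B3:  IN={e:-1; rest ⊤}  OUT={e:-1; rest ⊤}
  B4:  IN={e:-1; rest ⊤}  OUT={e:-1; rest ⊤}
  B5:  IN={e:-1; rest ⊤}  OUT={e:-1; rest ⊤}
  B6:  IN={e:-1; rest ⊤}  OUT={e:-1; rest ⊤}
  B7:  IN={e:-1; rest ⊤}  OUT={e:-1; rest ⊤}
  B8:  IN={e:-1; rest ⊤}  OUT=(all ⊤)
  B9:  IN=(all ⊤)  OUT={b:-1; rest ⊤}

Merge at B6: IN[B6] = OUT[B5] = {a: ⊤, b: ⊤, c: ⊤, d: ⊤, e: -1, f: ⊤}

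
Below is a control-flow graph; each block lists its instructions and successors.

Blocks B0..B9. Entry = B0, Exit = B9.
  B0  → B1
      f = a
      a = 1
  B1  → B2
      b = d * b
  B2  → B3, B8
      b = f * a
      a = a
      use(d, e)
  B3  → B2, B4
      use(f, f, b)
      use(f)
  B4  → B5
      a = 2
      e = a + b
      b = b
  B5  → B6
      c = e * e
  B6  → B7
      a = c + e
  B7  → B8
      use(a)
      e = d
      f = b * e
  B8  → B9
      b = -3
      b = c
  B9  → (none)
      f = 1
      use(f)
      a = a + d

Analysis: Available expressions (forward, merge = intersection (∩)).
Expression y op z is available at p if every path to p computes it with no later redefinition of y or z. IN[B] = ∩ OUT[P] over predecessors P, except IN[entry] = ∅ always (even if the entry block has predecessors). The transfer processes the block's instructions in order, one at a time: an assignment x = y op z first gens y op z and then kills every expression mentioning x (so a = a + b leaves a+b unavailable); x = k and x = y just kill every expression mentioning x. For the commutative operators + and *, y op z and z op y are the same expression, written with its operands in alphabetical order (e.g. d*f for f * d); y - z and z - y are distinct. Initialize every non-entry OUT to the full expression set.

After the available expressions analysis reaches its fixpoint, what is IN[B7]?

Fixpoint table:
  B0:   IN={}   OUT={}
  B1:   IN={}   OUT={}
  B2:   IN={}   OUT={}
  B3:   IN={}   OUT={}
  B4:   IN={}   OUT={}
  B5:   IN={}   OUT={e*e}
  B6:   IN={e*e}   OUT={c+e, e*e}
  B7:   IN={c+e, e*e}   OUT={b*e}
  B8:   IN={}   OUT={}
  B9:   IN={}   OUT={}

Merge at B7: IN[B7] = OUT[B6] = {c+e, e*e}

Answer: {c+e, e*e}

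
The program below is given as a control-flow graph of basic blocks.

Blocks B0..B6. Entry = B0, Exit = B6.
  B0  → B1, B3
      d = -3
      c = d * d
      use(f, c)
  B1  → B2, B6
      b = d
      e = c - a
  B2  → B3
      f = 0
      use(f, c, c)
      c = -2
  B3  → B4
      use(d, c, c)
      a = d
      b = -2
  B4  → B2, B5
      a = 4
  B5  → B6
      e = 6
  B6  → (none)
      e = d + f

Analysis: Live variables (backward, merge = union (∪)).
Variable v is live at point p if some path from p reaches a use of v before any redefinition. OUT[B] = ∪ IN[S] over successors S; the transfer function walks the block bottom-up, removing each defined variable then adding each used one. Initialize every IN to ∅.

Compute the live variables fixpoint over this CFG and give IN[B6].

Answer: {d, f}

Derivation:
Converged values:
  B0: | IN={a, f} | OUT={a, c, d, f}
  B1: | IN={a, c, d, f} | OUT={c, d, f}
  B2: | IN={c, d} | OUT={c, d, f}
  B3: | IN={c, d, f} | OUT={c, d, f}
  B4: | IN={c, d, f} | OUT={c, d, f}
  B5: | IN={d, f} | OUT={d, f}
  B6: | IN={d, f} | OUT={}

B6 is the boundary node: OUT[B6] = {}
Applying B6's transfer function to that OUT value gives IN[B6] (row B6 above).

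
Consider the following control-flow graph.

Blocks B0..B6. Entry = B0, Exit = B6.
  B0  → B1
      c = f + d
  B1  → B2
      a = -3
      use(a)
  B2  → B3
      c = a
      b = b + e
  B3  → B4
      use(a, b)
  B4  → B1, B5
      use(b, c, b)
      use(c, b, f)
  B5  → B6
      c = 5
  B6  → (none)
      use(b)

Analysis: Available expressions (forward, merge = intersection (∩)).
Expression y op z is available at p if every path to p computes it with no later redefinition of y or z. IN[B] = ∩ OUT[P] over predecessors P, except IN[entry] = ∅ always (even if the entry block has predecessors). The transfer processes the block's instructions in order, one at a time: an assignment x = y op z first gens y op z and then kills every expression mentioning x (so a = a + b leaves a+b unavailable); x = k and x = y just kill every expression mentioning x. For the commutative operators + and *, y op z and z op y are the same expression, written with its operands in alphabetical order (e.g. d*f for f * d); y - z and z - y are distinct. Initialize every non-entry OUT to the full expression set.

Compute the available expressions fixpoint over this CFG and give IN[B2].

Answer: {d+f}

Trace:
Converged values:
  B0:  IN={}  OUT={d+f}
  B1:  IN={d+f}  OUT={d+f}
  B2:  IN={d+f}  OUT={d+f}
  B3:  IN={d+f}  OUT={d+f}
  B4:  IN={d+f}  OUT={d+f}
  B5:  IN={d+f}  OUT={d+f}
  B6:  IN={d+f}  OUT={d+f}

Merge at B2: IN[B2] = OUT[B1] = {d+f}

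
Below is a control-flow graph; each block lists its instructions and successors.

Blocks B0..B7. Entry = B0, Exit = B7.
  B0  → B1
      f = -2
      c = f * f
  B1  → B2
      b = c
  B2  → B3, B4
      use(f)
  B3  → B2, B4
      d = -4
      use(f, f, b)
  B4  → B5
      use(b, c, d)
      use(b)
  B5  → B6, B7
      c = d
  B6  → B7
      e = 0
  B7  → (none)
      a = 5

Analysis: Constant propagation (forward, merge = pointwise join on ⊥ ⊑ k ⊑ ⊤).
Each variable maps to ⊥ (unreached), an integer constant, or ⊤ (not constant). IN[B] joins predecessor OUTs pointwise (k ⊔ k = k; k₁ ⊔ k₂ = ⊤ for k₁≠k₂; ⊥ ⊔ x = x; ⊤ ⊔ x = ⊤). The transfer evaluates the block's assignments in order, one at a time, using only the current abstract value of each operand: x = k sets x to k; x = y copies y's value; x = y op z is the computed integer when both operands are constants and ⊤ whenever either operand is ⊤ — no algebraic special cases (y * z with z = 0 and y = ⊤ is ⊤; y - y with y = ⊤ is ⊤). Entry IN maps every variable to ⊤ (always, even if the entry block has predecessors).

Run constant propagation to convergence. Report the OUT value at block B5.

Answer: {a: ⊤, b: 4, c: ⊤, d: ⊤, e: ⊤, f: -2}

Derivation:
Per-block solution:
  B0:  IN=(all ⊤)  OUT={c:4, f:-2; rest ⊤}
  B1:  IN={c:4, f:-2; rest ⊤}  OUT={b:4, c:4, f:-2; rest ⊤}
  B2:  IN={b:4, c:4, f:-2; rest ⊤}  OUT={b:4, c:4, f:-2; rest ⊤}
  B3:  IN={b:4, c:4, f:-2; rest ⊤}  OUT={b:4, c:4, d:-4, f:-2; rest ⊤}
  B4:  IN={b:4, c:4, f:-2; rest ⊤}  OUT={b:4, c:4, f:-2; rest ⊤}
  B5:  IN={b:4, c:4, f:-2; rest ⊤}  OUT={b:4, f:-2; rest ⊤}
  B6:  IN={b:4, f:-2; rest ⊤}  OUT={b:4, e:0, f:-2; rest ⊤}
  B7:  IN={b:4, f:-2; rest ⊤}  OUT={a:5, b:4, f:-2; rest ⊤}

Merge at B5: IN[B5] = OUT[B4] = {a: ⊤, b: 4, c: 4, d: ⊤, e: ⊤, f: -2}
Applying B5's transfer function to that IN value gives OUT[B5] (row B5 above).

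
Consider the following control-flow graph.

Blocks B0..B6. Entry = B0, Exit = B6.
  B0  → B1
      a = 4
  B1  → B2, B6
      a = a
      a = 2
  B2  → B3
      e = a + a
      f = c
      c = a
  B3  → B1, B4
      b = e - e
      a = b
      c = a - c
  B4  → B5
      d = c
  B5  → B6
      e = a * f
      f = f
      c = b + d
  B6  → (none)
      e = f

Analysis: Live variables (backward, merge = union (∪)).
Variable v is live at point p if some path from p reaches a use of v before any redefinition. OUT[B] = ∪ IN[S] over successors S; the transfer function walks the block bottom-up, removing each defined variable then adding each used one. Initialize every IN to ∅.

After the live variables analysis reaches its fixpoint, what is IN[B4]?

Answer: {a, b, c, f}

Derivation:
Fixpoint table:
  B0:   IN={c, f}   OUT={a, c, f}
  B1:   IN={a, c, f}   OUT={a, c, f}
  B2:   IN={a, c}   OUT={c, e, f}
  B3:   IN={c, e, f}   OUT={a, b, c, f}
  B4:   IN={a, b, c, f}   OUT={a, b, d, f}
  B5:   IN={a, b, d, f}   OUT={f}
  B6:   IN={f}   OUT={}

Merge at B4: OUT[B4] = IN[B5] = {a, b, d, f}
Applying B4's transfer function to that OUT value gives IN[B4] (row B4 above).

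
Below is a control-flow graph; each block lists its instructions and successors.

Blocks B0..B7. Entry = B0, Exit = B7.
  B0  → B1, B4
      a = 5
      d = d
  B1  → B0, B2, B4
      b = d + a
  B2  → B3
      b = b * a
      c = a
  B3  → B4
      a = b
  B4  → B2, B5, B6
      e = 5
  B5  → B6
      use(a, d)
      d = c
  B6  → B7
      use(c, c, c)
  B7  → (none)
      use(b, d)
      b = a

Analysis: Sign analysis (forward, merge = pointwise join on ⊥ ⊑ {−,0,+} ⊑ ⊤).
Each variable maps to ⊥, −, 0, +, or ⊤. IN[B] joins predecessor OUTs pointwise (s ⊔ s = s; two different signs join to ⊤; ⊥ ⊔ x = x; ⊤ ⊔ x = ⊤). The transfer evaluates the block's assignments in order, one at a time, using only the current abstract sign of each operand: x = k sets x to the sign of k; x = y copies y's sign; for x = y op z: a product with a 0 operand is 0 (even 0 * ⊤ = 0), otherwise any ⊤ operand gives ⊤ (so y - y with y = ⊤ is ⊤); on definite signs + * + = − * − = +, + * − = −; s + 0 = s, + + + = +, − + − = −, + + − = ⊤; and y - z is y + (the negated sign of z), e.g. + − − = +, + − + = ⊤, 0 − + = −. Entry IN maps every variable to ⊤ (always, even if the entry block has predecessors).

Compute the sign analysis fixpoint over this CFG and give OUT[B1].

Answer: {a: +, b: ⊤, c: ⊤, d: ⊤, e: ⊤, f: ⊤}

Trace:
Fixpoint table:
  B0:  IN=(all ⊤)  OUT={a:+; rest ⊤}
  B1:  IN={a:+; rest ⊤}  OUT={a:+; rest ⊤}
  B2:  IN=(all ⊤)  OUT=(all ⊤)
  B3:  IN=(all ⊤)  OUT=(all ⊤)
  B4:  IN=(all ⊤)  OUT={e:+; rest ⊤}
  B5:  IN={e:+; rest ⊤}  OUT={e:+; rest ⊤}
  B6:  IN={e:+; rest ⊤}  OUT={e:+; rest ⊤}
  B7:  IN={e:+; rest ⊤}  OUT={e:+; rest ⊤}

Merge at B1: IN[B1] = OUT[B0] = {a: +, b: ⊤, c: ⊤, d: ⊤, e: ⊤, f: ⊤}
Applying B1's transfer function to that IN value gives OUT[B1] (row B1 above).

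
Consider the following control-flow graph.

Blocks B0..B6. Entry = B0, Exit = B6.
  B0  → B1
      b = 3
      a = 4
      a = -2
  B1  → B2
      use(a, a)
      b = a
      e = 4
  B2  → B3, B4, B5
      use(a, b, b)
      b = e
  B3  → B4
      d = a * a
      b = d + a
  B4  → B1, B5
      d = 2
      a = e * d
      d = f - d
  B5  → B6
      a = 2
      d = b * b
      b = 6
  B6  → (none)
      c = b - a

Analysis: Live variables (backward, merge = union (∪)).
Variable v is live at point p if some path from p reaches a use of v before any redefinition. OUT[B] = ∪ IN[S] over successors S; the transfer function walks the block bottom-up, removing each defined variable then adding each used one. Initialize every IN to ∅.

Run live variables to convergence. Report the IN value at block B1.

Answer: {a, f}

Trace:
Per-block solution:
  B0: | IN={f} | OUT={a, f}
  B1: | IN={a, f} | OUT={a, b, e, f}
  B2: | IN={a, b, e, f} | OUT={a, b, e, f}
  B3: | IN={a, e, f} | OUT={b, e, f}
  B4: | IN={b, e, f} | OUT={a, b, f}
  B5: | IN={b} | OUT={a, b}
  B6: | IN={a, b} | OUT={}

Merge at B1: OUT[B1] = IN[B2] = {a, b, e, f}
Applying B1's transfer function to that OUT value gives IN[B1] (row B1 above).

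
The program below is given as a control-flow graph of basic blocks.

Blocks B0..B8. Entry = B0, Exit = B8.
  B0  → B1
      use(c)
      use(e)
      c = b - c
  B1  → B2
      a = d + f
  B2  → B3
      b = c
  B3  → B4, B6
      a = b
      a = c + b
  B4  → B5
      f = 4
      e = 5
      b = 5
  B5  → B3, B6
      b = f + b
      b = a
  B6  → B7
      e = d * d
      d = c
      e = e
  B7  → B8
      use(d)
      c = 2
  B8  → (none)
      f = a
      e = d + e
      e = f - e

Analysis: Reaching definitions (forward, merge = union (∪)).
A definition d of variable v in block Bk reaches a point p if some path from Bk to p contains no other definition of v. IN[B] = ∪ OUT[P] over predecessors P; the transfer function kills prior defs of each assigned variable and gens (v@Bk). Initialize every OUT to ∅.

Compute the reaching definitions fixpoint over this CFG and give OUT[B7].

Answer: {a@B3, b@B2, b@B5, c@B7, d@B6, e@B6, f@B4}

Working:
Fixpoint table:
  B0:   IN={}   OUT={c@B0}
  B1:   IN={c@B0}   OUT={a@B1, c@B0}
  B2:   IN={a@B1, c@B0}   OUT={a@B1, b@B2, c@B0}
  B3:   IN={a@B1, a@B3, b@B2, b@B5, c@B0, e@B4, f@B4}   OUT={a@B3, b@B2, b@B5, c@B0, e@B4, f@B4}
  B4:   IN={a@B3, b@B2, b@B5, c@B0, e@B4, f@B4}   OUT={a@B3, b@B4, c@B0, e@B4, f@B4}
  B5:   IN={a@B3, b@B4, c@B0, e@B4, f@B4}   OUT={a@B3, b@B5, c@B0, e@B4, f@B4}
  B6:   IN={a@B3, b@B2, b@B5, c@B0, e@B4, f@B4}   OUT={a@B3, b@B2, b@B5, c@B0, d@B6, e@B6, f@B4}
  B7:   IN={a@B3, b@B2, b@B5, c@B0, d@B6, e@B6, f@B4}   OUT={a@B3, b@B2, b@B5, c@B7, d@B6, e@B6, f@B4}
  B8:   IN={a@B3, b@B2, b@B5, c@B7, d@B6, e@B6, f@B4}   OUT={a@B3, b@B2, b@B5, c@B7, d@B6, e@B8, f@B8}

Merge at B7: IN[B7] = OUT[B6] = {a@B3, b@B2, b@B5, c@B0, d@B6, e@B6, f@B4}
Applying B7's transfer function to that IN value gives OUT[B7] (row B7 above).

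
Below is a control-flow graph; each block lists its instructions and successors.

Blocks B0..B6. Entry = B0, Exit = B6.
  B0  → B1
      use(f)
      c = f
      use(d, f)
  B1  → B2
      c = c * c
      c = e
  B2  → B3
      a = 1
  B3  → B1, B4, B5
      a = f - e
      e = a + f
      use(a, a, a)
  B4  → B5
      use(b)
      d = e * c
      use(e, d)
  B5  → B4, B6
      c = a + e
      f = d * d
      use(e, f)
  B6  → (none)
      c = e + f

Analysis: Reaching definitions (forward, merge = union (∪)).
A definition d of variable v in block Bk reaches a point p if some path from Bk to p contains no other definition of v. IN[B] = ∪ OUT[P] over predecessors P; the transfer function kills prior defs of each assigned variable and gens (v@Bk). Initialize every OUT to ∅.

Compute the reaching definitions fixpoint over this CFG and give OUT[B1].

Answer: {a@B3, c@B1, e@B3}

Derivation:
Fixpoint table:
  B0: | IN={} | OUT={c@B0}
  B1: | IN={a@B3, c@B0, c@B1, e@B3} | OUT={a@B3, c@B1, e@B3}
  B2: | IN={a@B3, c@B1, e@B3} | OUT={a@B2, c@B1, e@B3}
  B3: | IN={a@B2, c@B1, e@B3} | OUT={a@B3, c@B1, e@B3}
  B4: | IN={a@B3, c@B1, c@B5, d@B4, e@B3, f@B5} | OUT={a@B3, c@B1, c@B5, d@B4, e@B3, f@B5}
  B5: | IN={a@B3, c@B1, c@B5, d@B4, e@B3, f@B5} | OUT={a@B3, c@B5, d@B4, e@B3, f@B5}
  B6: | IN={a@B3, c@B5, d@B4, e@B3, f@B5} | OUT={a@B3, c@B6, d@B4, e@B3, f@B5}

Merge at B1: IN[B1] = OUT[B0] ⊔ OUT[B3] = {a@B3, c@B0, c@B1, e@B3}
Applying B1's transfer function to that IN value gives OUT[B1] (row B1 above).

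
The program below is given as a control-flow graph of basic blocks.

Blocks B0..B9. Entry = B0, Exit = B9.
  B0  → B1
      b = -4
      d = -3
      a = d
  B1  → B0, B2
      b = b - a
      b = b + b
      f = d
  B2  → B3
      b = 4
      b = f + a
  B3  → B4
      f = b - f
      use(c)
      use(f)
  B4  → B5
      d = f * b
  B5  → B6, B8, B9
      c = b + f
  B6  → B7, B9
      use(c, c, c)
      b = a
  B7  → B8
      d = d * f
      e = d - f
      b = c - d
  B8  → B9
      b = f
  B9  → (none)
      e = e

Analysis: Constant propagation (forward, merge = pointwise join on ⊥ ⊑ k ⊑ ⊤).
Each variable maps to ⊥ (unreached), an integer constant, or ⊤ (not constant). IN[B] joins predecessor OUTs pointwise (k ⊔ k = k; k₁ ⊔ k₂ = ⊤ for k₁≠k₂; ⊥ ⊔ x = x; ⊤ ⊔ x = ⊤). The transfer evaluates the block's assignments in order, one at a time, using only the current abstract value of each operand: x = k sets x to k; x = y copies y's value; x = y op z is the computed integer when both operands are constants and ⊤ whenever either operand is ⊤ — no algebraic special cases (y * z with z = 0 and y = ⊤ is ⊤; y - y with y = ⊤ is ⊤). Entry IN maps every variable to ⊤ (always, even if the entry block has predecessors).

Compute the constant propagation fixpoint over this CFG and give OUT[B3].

Answer: {a: -3, b: -6, c: ⊤, d: -3, e: ⊤, f: -3}

Derivation:
Converged values:
  B0: | IN=(all ⊤) | OUT={a:-3, b:-4, d:-3; rest ⊤}
  B1: | IN={a:-3, b:-4, d:-3; rest ⊤} | OUT={a:-3, b:-2, d:-3, f:-3; rest ⊤}
  B2: | IN={a:-3, b:-2, d:-3, f:-3; rest ⊤} | OUT={a:-3, b:-6, d:-3, f:-3; rest ⊤}
  B3: | IN={a:-3, b:-6, d:-3, f:-3; rest ⊤} | OUT={a:-3, b:-6, d:-3, f:-3; rest ⊤}
  B4: | IN={a:-3, b:-6, d:-3, f:-3; rest ⊤} | OUT={a:-3, b:-6, d:18, f:-3; rest ⊤}
  B5: | IN={a:-3, b:-6, d:18, f:-3; rest ⊤} | OUT={a:-3, b:-6, c:-9, d:18, f:-3; rest ⊤}
  B6: | IN={a:-3, b:-6, c:-9, d:18, f:-3; rest ⊤} | OUT={a:-3, b:-3, c:-9, d:18, f:-3; rest ⊤}
  B7: | IN={a:-3, b:-3, c:-9, d:18, f:-3; rest ⊤} | OUT={a:-3, b:45, c:-9, d:-54, e:-51, f:-3; rest ⊤}
  B8: | IN={a:-3, c:-9, f:-3; rest ⊤} | OUT={a:-3, b:-3, c:-9, f:-3; rest ⊤}
  B9: | IN={a:-3, c:-9, f:-3; rest ⊤} | OUT={a:-3, c:-9, f:-3; rest ⊤}

Merge at B3: IN[B3] = OUT[B2] = {a: -3, b: -6, c: ⊤, d: -3, e: ⊤, f: -3}
Applying B3's transfer function to that IN value gives OUT[B3] (row B3 above).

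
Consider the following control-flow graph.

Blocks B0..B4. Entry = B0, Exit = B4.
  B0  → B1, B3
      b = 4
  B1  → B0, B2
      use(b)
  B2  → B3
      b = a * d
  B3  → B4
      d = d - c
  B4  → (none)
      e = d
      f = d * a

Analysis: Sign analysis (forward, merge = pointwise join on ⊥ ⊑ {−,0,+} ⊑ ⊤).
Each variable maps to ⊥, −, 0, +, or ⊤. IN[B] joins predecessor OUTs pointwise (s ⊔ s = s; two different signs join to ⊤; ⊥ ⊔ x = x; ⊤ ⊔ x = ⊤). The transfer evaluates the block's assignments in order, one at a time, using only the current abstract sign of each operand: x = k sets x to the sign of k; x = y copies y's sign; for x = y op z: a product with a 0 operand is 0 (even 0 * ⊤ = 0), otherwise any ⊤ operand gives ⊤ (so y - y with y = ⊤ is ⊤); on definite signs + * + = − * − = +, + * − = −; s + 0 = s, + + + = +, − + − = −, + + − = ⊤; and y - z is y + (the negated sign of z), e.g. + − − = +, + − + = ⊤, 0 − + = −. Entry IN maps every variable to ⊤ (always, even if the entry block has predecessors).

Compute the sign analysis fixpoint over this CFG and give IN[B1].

Fixpoint table:
  B0:   IN=(all ⊤)   OUT={b:+; rest ⊤}
  B1:   IN={b:+; rest ⊤}   OUT={b:+; rest ⊤}
  B2:   IN={b:+; rest ⊤}   OUT=(all ⊤)
  B3:   IN=(all ⊤)   OUT=(all ⊤)
  B4:   IN=(all ⊤)   OUT=(all ⊤)

Merge at B1: IN[B1] = OUT[B0] = {a: ⊤, b: +, c: ⊤, d: ⊤, e: ⊤, f: ⊤}

Answer: {a: ⊤, b: +, c: ⊤, d: ⊤, e: ⊤, f: ⊤}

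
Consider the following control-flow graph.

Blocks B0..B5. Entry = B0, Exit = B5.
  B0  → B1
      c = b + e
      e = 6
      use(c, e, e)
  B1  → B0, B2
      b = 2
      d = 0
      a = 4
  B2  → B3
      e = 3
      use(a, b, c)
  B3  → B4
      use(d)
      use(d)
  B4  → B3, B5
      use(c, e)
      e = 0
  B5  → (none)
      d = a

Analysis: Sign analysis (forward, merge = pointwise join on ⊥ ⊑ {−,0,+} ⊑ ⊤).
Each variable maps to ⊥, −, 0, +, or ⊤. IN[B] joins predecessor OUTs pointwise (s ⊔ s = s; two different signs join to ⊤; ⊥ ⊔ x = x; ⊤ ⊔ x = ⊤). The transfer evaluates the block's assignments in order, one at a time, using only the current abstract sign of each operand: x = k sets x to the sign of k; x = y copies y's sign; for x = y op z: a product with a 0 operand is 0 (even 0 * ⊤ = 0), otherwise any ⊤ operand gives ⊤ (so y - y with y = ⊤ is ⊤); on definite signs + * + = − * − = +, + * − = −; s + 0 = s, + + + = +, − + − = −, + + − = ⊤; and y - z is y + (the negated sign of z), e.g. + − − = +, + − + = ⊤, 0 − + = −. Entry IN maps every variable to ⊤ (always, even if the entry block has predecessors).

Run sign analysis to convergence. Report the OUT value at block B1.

Answer: {a: +, b: +, c: ⊤, d: 0, e: +, f: ⊤}

Working:
Fixpoint table:
  B0:  IN=(all ⊤)  OUT={e:+; rest ⊤}
  B1:  IN={e:+; rest ⊤}  OUT={a:+, b:+, d:0, e:+; rest ⊤}
  B2:  IN={a:+, b:+, d:0, e:+; rest ⊤}  OUT={a:+, b:+, d:0, e:+; rest ⊤}
  B3:  IN={a:+, b:+, d:0; rest ⊤}  OUT={a:+, b:+, d:0; rest ⊤}
  B4:  IN={a:+, b:+, d:0; rest ⊤}  OUT={a:+, b:+, d:0, e:0; rest ⊤}
  B5:  IN={a:+, b:+, d:0, e:0; rest ⊤}  OUT={a:+, b:+, d:+, e:0; rest ⊤}

Merge at B1: IN[B1] = OUT[B0] = {a: ⊤, b: ⊤, c: ⊤, d: ⊤, e: +, f: ⊤}
Applying B1's transfer function to that IN value gives OUT[B1] (row B1 above).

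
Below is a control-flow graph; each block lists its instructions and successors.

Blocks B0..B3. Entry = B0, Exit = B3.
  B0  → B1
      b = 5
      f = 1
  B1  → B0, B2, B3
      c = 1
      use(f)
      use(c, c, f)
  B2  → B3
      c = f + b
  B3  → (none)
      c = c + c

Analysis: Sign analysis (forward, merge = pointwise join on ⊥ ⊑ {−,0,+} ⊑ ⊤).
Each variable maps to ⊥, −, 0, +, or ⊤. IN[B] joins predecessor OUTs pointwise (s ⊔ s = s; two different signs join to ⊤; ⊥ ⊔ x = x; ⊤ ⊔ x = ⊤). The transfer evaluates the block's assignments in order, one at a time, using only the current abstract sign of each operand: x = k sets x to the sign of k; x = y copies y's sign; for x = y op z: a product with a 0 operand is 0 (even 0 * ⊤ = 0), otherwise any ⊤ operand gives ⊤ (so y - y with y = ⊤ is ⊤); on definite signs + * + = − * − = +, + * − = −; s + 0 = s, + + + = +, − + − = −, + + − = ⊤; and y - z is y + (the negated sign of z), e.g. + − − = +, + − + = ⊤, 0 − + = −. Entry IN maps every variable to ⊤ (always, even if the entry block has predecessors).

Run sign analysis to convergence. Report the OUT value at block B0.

Per-block solution:
  B0:   IN=(all ⊤)   OUT={b:+, f:+; rest ⊤}
  B1:   IN={b:+, f:+; rest ⊤}   OUT={b:+, c:+, f:+; rest ⊤}
  B2:   IN={b:+, c:+, f:+; rest ⊤}   OUT={b:+, c:+, f:+; rest ⊤}
  B3:   IN={b:+, c:+, f:+; rest ⊤}   OUT={b:+, c:+, f:+; rest ⊤}

Merge at B0 (entry node, so the boundary value (all ⊤) is joined with the incoming edge(s)): IN[B0] = (all ⊤) ⊔ OUT[B1] = {a: ⊤, b: ⊤, c: ⊤, d: ⊤, e: ⊤, f: ⊤}
Applying B0's transfer function to that IN value gives OUT[B0] (row B0 above).

Answer: {a: ⊤, b: +, c: ⊤, d: ⊤, e: ⊤, f: +}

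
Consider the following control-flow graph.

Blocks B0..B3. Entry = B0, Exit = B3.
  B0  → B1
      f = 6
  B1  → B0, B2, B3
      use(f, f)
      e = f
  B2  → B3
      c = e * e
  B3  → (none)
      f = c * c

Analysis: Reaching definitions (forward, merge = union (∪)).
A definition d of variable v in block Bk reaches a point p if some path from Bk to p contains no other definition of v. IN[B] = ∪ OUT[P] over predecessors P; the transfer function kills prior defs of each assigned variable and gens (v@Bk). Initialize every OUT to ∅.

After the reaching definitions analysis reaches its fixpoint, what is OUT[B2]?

Answer: {c@B2, e@B1, f@B0}

Trace:
Fixpoint table:
  B0: | IN={e@B1, f@B0} | OUT={e@B1, f@B0}
  B1: | IN={e@B1, f@B0} | OUT={e@B1, f@B0}
  B2: | IN={e@B1, f@B0} | OUT={c@B2, e@B1, f@B0}
  B3: | IN={c@B2, e@B1, f@B0} | OUT={c@B2, e@B1, f@B3}

Merge at B2: IN[B2] = OUT[B1] = {e@B1, f@B0}
Applying B2's transfer function to that IN value gives OUT[B2] (row B2 above).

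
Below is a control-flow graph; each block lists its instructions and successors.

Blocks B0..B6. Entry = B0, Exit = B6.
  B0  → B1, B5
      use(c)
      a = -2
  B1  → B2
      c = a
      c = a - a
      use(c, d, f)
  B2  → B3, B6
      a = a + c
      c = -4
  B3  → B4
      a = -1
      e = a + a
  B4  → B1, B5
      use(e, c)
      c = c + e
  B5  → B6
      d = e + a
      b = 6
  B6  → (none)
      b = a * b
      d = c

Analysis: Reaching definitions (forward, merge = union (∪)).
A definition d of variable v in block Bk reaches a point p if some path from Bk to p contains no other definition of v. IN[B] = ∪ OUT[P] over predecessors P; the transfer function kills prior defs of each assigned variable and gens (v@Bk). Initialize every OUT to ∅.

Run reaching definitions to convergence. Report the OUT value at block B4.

Per-block solution:
  B0: | IN={} | OUT={a@B0}
  B1: | IN={a@B0, a@B3, c@B4, e@B3} | OUT={a@B0, a@B3, c@B1, e@B3}
  B2: | IN={a@B0, a@B3, c@B1, e@B3} | OUT={a@B2, c@B2, e@B3}
  B3: | IN={a@B2, c@B2, e@B3} | OUT={a@B3, c@B2, e@B3}
  B4: | IN={a@B3, c@B2, e@B3} | OUT={a@B3, c@B4, e@B3}
  B5: | IN={a@B0, a@B3, c@B4, e@B3} | OUT={a@B0, a@B3, b@B5, c@B4, d@B5, e@B3}
  B6: | IN={a@B0, a@B2, a@B3, b@B5, c@B2, c@B4, d@B5, e@B3} | OUT={a@B0, a@B2, a@B3, b@B6, c@B2, c@B4, d@B6, e@B3}

Merge at B4: IN[B4] = OUT[B3] = {a@B3, c@B2, e@B3}
Applying B4's transfer function to that IN value gives OUT[B4] (row B4 above).

Answer: {a@B3, c@B4, e@B3}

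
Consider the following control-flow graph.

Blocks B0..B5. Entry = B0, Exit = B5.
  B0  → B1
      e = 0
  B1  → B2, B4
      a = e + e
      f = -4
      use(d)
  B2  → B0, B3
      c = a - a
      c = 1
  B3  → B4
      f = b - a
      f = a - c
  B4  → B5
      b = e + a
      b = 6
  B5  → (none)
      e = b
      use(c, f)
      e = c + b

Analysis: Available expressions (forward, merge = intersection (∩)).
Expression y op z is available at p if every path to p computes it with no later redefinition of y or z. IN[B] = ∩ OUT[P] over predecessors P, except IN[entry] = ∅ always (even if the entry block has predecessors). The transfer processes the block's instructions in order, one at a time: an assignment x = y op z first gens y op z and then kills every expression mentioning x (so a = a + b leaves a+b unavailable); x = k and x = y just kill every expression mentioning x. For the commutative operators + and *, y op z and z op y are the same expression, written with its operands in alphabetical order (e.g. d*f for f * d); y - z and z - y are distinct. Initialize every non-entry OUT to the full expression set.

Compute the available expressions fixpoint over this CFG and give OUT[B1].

Converged values:
  B0: | IN={} | OUT={}
  B1: | IN={} | OUT={e+e}
  B2: | IN={e+e} | OUT={a-a, e+e}
  B3: | IN={a-a, e+e} | OUT={a-a, a-c, b-a, e+e}
  B4: | IN={e+e} | OUT={a+e, e+e}
  B5: | IN={a+e, e+e} | OUT={b+c}

Merge at B1: IN[B1] = OUT[B0] = {}
Applying B1's transfer function to that IN value gives OUT[B1] (row B1 above).

Answer: {e+e}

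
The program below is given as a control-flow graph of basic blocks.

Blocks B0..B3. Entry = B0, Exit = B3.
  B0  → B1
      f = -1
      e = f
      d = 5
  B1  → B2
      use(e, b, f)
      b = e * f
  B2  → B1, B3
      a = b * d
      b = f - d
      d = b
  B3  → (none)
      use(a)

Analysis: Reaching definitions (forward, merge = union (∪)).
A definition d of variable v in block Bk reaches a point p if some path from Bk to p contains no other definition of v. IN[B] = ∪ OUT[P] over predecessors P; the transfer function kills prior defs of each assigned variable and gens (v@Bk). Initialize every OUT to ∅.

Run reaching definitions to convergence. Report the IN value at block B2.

Answer: {a@B2, b@B1, d@B0, d@B2, e@B0, f@B0}

Derivation:
Converged values:
  B0:  IN={}  OUT={d@B0, e@B0, f@B0}
  B1:  IN={a@B2, b@B2, d@B0, d@B2, e@B0, f@B0}  OUT={a@B2, b@B1, d@B0, d@B2, e@B0, f@B0}
  B2:  IN={a@B2, b@B1, d@B0, d@B2, e@B0, f@B0}  OUT={a@B2, b@B2, d@B2, e@B0, f@B0}
  B3:  IN={a@B2, b@B2, d@B2, e@B0, f@B0}  OUT={a@B2, b@B2, d@B2, e@B0, f@B0}

Merge at B2: IN[B2] = OUT[B1] = {a@B2, b@B1, d@B0, d@B2, e@B0, f@B0}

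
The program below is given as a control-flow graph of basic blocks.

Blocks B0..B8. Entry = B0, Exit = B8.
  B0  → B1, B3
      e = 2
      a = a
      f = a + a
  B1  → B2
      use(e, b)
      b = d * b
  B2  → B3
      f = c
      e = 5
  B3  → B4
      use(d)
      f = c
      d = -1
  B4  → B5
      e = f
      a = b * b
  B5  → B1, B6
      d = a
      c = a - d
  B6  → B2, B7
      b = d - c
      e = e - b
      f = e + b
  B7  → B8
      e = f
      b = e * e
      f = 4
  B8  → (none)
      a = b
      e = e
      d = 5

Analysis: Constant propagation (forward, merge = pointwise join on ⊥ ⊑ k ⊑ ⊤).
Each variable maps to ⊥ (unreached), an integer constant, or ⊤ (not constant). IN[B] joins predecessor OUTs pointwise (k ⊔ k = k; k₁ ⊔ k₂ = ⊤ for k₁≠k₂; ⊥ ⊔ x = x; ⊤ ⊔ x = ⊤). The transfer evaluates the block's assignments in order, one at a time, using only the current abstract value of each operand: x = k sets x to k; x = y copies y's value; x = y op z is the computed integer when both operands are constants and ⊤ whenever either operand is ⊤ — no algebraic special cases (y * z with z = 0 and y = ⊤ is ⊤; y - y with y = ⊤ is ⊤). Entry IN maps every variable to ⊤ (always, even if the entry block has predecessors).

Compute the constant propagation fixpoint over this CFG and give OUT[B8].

Answer: {a: ⊤, b: ⊤, c: ⊤, d: 5, e: ⊤, f: 4}

Working:
Converged values:
  B0:   IN=(all ⊤)   OUT={e:2; rest ⊤}
  B1:   IN=(all ⊤)   OUT=(all ⊤)
  B2:   IN=(all ⊤)   OUT={e:5; rest ⊤}
  B3:   IN=(all ⊤)   OUT={d:-1; rest ⊤}
  B4:   IN={d:-1; rest ⊤}   OUT={d:-1; rest ⊤}
  B5:   IN={d:-1; rest ⊤}   OUT=(all ⊤)
  B6:   IN=(all ⊤)   OUT=(all ⊤)
  B7:   IN=(all ⊤)   OUT={f:4; rest ⊤}
  B8:   IN={f:4; rest ⊤}   OUT={d:5, f:4; rest ⊤}

Merge at B8: IN[B8] = OUT[B7] = {a: ⊤, b: ⊤, c: ⊤, d: ⊤, e: ⊤, f: 4}
Applying B8's transfer function to that IN value gives OUT[B8] (row B8 above).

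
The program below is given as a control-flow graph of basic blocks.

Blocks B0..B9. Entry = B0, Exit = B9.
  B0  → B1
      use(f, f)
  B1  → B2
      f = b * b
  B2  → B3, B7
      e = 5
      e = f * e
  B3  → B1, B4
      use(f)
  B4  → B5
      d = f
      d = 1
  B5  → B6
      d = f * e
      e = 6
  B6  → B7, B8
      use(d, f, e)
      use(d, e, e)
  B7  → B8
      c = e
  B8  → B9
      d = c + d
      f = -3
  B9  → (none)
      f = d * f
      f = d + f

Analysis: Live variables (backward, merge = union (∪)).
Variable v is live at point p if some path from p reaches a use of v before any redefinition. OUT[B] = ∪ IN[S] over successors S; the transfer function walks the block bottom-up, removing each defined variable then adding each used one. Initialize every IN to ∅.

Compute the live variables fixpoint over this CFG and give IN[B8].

Answer: {c, d}

Derivation:
Per-block solution:
  B0:  IN={b, c, d, f}  OUT={b, c, d}
  B1:  IN={b, c, d}  OUT={b, c, d, f}
  B2:  IN={b, c, d, f}  OUT={b, c, d, e, f}
  B3:  IN={b, c, d, e, f}  OUT={b, c, d, e, f}
  B4:  IN={c, e, f}  OUT={c, e, f}
  B5:  IN={c, e, f}  OUT={c, d, e, f}
  B6:  IN={c, d, e, f}  OUT={c, d, e}
  B7:  IN={d, e}  OUT={c, d}
  B8:  IN={c, d}  OUT={d, f}
  B9:  IN={d, f}  OUT={}

Merge at B8: OUT[B8] = IN[B9] = {d, f}
Applying B8's transfer function to that OUT value gives IN[B8] (row B8 above).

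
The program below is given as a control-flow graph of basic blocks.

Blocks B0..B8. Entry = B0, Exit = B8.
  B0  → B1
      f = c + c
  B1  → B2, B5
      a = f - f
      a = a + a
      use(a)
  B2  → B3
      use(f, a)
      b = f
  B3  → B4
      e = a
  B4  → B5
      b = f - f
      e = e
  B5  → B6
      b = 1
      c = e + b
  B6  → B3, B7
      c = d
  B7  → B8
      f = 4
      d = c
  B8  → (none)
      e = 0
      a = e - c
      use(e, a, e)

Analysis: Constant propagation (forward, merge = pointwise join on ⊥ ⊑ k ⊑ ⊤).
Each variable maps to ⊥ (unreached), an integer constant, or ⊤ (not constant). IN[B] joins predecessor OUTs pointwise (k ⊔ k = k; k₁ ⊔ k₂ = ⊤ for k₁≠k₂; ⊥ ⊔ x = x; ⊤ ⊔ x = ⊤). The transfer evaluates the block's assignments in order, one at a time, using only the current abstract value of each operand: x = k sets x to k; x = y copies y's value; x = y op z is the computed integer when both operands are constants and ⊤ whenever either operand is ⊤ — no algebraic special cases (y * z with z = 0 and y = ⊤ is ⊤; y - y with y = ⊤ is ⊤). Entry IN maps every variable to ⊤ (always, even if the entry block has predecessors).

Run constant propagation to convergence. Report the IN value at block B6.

Converged values:
  B0: | IN=(all ⊤) | OUT=(all ⊤)
  B1: | IN=(all ⊤) | OUT=(all ⊤)
  B2: | IN=(all ⊤) | OUT=(all ⊤)
  B3: | IN=(all ⊤) | OUT=(all ⊤)
  B4: | IN=(all ⊤) | OUT=(all ⊤)
  B5: | IN=(all ⊤) | OUT={b:1; rest ⊤}
  B6: | IN={b:1; rest ⊤} | OUT={b:1; rest ⊤}
  B7: | IN={b:1; rest ⊤} | OUT={b:1, f:4; rest ⊤}
  B8: | IN={b:1, f:4; rest ⊤} | OUT={b:1, e:0, f:4; rest ⊤}

Merge at B6: IN[B6] = OUT[B5] = {a: ⊤, b: 1, c: ⊤, d: ⊤, e: ⊤, f: ⊤}

Answer: {a: ⊤, b: 1, c: ⊤, d: ⊤, e: ⊤, f: ⊤}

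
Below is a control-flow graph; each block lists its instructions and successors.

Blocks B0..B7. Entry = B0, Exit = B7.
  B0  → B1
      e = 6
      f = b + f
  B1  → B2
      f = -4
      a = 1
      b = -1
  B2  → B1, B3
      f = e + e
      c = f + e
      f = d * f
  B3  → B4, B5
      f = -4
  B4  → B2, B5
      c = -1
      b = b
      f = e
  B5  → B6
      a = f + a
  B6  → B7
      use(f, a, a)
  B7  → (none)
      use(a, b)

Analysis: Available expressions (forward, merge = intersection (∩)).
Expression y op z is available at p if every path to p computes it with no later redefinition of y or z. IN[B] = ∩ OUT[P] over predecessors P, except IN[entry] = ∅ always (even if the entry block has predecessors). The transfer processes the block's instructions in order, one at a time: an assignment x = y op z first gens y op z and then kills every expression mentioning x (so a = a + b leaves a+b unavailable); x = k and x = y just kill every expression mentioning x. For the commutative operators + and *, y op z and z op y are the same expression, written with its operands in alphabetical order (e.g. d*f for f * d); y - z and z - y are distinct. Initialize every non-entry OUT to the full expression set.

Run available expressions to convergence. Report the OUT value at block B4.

Answer: {e+e}

Working:
Per-block solution:
  B0:   IN={}   OUT={}
  B1:   IN={}   OUT={}
  B2:   IN={}   OUT={e+e}
  B3:   IN={e+e}   OUT={e+e}
  B4:   IN={e+e}   OUT={e+e}
  B5:   IN={e+e}   OUT={e+e}
  B6:   IN={e+e}   OUT={e+e}
  B7:   IN={e+e}   OUT={e+e}

Merge at B4: IN[B4] = OUT[B3] = {e+e}
Applying B4's transfer function to that IN value gives OUT[B4] (row B4 above).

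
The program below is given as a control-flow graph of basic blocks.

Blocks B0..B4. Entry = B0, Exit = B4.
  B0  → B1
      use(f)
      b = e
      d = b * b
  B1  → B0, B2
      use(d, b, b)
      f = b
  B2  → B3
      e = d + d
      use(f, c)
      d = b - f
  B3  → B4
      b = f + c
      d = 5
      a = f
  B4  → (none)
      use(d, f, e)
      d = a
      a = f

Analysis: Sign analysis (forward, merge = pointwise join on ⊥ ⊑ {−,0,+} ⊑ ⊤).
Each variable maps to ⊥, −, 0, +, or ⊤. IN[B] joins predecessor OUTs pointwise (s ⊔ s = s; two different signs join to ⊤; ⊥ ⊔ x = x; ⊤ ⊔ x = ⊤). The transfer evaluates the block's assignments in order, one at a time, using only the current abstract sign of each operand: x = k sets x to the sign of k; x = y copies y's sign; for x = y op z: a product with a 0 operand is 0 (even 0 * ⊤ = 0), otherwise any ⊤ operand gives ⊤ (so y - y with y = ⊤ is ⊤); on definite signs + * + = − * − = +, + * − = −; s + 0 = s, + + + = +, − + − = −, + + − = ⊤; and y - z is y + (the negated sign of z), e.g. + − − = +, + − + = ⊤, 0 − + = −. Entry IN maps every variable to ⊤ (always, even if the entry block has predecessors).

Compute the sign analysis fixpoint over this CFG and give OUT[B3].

Answer: {a: ⊤, b: ⊤, c: ⊤, d: +, e: ⊤, f: ⊤}

Working:
Fixpoint table:
  B0:  IN=(all ⊤)  OUT=(all ⊤)
  B1:  IN=(all ⊤)  OUT=(all ⊤)
  B2:  IN=(all ⊤)  OUT=(all ⊤)
  B3:  IN=(all ⊤)  OUT={d:+; rest ⊤}
  B4:  IN={d:+; rest ⊤}  OUT=(all ⊤)

Merge at B3: IN[B3] = OUT[B2] = {a: ⊤, b: ⊤, c: ⊤, d: ⊤, e: ⊤, f: ⊤}
Applying B3's transfer function to that IN value gives OUT[B3] (row B3 above).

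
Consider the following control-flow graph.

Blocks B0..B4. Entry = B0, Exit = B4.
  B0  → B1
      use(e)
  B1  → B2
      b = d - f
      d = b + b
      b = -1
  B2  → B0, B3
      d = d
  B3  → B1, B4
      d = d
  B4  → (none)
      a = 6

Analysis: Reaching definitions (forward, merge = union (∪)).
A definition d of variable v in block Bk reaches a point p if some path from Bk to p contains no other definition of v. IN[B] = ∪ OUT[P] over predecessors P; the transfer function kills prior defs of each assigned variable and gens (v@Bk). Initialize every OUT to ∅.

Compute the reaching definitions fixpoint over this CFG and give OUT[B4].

Answer: {a@B4, b@B1, d@B3}

Working:
Converged values:
  B0: | IN={b@B1, d@B2} | OUT={b@B1, d@B2}
  B1: | IN={b@B1, d@B2, d@B3} | OUT={b@B1, d@B1}
  B2: | IN={b@B1, d@B1} | OUT={b@B1, d@B2}
  B3: | IN={b@B1, d@B2} | OUT={b@B1, d@B3}
  B4: | IN={b@B1, d@B3} | OUT={a@B4, b@B1, d@B3}

Merge at B4: IN[B4] = OUT[B3] = {b@B1, d@B3}
Applying B4's transfer function to that IN value gives OUT[B4] (row B4 above).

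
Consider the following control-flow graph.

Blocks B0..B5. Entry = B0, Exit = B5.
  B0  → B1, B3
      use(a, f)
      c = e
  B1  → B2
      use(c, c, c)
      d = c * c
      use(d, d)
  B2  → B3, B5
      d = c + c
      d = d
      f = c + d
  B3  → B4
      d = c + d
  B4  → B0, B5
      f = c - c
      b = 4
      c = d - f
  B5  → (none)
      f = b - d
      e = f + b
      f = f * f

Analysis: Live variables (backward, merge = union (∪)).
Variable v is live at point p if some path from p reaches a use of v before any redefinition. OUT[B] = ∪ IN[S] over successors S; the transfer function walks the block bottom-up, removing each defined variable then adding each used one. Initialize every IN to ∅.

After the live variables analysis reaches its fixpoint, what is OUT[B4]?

Fixpoint table:
  B0:  IN={a, b, d, e, f}  OUT={a, b, c, d, e}
  B1:  IN={a, b, c, e}  OUT={a, b, c, e}
  B2:  IN={a, b, c, e}  OUT={a, b, c, d, e}
  B3:  IN={a, c, d, e}  OUT={a, c, d, e}
  B4:  IN={a, c, d, e}  OUT={a, b, d, e, f}
  B5:  IN={b, d}  OUT={}

Merge at B4: OUT[B4] = IN[B0] ⊔ IN[B5] = {a, b, d, e, f}

Answer: {a, b, d, e, f}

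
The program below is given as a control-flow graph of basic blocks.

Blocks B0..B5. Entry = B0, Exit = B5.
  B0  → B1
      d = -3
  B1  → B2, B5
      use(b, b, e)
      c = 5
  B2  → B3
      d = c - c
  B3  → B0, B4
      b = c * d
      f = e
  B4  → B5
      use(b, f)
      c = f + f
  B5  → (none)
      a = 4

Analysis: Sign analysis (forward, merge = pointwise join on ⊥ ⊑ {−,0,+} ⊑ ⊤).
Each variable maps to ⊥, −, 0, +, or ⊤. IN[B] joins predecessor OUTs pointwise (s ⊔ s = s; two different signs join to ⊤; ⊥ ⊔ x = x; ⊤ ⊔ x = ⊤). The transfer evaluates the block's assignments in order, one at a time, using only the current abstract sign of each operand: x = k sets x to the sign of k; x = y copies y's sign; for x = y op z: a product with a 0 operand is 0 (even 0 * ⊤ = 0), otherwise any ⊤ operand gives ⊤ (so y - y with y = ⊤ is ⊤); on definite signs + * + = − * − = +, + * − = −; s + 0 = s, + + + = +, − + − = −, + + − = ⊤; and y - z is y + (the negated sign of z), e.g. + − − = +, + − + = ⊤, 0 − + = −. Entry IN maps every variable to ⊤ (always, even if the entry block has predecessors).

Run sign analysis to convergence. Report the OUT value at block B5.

Converged values:
  B0:   IN=(all ⊤)   OUT={d:-; rest ⊤}
  B1:   IN={d:-; rest ⊤}   OUT={c:+, d:-; rest ⊤}
  B2:   IN={c:+, d:-; rest ⊤}   OUT={c:+; rest ⊤}
  B3:   IN={c:+; rest ⊤}   OUT={c:+; rest ⊤}
  B4:   IN={c:+; rest ⊤}   OUT=(all ⊤)
  B5:   IN=(all ⊤)   OUT={a:+; rest ⊤}

Merge at B5: IN[B5] = OUT[B1] ⊔ OUT[B4] = {a: ⊤, b: ⊤, c: ⊤, d: ⊤, e: ⊤, f: ⊤}
Applying B5's transfer function to that IN value gives OUT[B5] (row B5 above).

Answer: {a: +, b: ⊤, c: ⊤, d: ⊤, e: ⊤, f: ⊤}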